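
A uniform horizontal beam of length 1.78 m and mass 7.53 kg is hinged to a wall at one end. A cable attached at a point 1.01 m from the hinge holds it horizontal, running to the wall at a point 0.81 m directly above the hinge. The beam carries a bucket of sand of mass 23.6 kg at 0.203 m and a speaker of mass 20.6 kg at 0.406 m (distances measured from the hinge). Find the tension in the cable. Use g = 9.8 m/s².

Take moments about the hinge.
Beam weight: 7.53 × 9.8 = 73.79 N down at 0.89 m → arm 0.89 m, τ = 73.79 × 0.89 = 65.67 N·m clockwise.
Bucket of sand: 23.6 × 9.8 = 231.3 N down at 0.203 m → arm 0.203 m, τ = 231.3 × 0.203 = 46.95 N·m clockwise.
Speaker: 20.6 × 9.8 = 201.9 N down at 0.406 m → arm 0.406 m, τ = 201.9 × 0.406 = 81.97 N·m clockwise.
Total clockwise load moment = 194.6 N·m.
The cable tension T acts at 1.01 m; only its component perpendicular to the beam, T sinθ, produces torque. sinθ = h/√(h²+d²) = 0.81/√(0.81²+1.01²) = 0.6256.
Balancing moments: T × 1.01 × 0.6256 = 194.6, giving T = 194.6 / 0.6319 = 308 N.

T ≈ 308 N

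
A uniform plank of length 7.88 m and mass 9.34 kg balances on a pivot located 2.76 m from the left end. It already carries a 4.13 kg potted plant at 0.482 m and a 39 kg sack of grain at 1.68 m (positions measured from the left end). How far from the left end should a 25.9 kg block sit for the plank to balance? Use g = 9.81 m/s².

x ≈ 4.32 m from the left end

About the pivot (at 2.76 m from the left end):
Beam weight: 9.34 × 9.81 = 91.63 N down at 3.94 m → arm 1.18 m, τ = 91.63 × 1.18 = 108.1 N·m clockwise.
Potted plant: 4.13 × 9.81 = 40.52 N down at 0.482 m → arm 2.278 m, τ = 40.52 × 2.278 = 92.3 N·m counterclockwise.
Sack of grain: 39 × 9.81 = 382.6 N down at 1.68 m → arm 1.08 m, τ = 382.6 × 1.08 = 413.2 N·m counterclockwise.
Net moment of existing loads = 397.4 N·m counterclockwise.
The block weighs 25.9 × 9.81 = 254.1 N and must supply an equal clockwise moment, so its lever arm about the pivot is 397.4 / 254.1 = 1.56 m.
That puts it at 2.76 + 1.56 = 4.32 m from the left end.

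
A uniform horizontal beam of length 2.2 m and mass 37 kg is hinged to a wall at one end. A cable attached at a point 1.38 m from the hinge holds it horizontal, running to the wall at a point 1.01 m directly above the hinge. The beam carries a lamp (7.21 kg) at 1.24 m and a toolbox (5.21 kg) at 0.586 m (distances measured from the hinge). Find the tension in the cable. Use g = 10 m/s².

Taking torques about the hinge:
Beam weight: 37 × 10 = 370 N down at 1.1 m → arm 1.1 m, τ = 370 × 1.1 = 407 N·m clockwise.
Lamp: 7.21 × 10 = 72.1 N down at 1.24 m → arm 1.24 m, τ = 72.1 × 1.24 = 89.4 N·m clockwise.
Toolbox: 5.21 × 10 = 52.1 N down at 0.586 m → arm 0.586 m, τ = 52.1 × 0.586 = 30.53 N·m clockwise.
Total clockwise load moment = 526.9 N·m.
The cable tension T acts at 1.38 m; only its component perpendicular to the beam, T sinθ, produces torque. sinθ = h/√(h²+d²) = 1.01/√(1.01²+1.38²) = 0.5906.
For rotational equilibrium, T × 1.38 × 0.5906 = 526.9, so T = 526.9 / 0.815 = 647 N.

T ≈ 647 N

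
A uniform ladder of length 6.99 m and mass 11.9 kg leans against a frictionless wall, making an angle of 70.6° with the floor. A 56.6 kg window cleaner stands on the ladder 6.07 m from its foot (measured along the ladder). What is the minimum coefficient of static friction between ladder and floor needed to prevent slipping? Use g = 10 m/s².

μ_min ≈ 0.283

About the foot of the ladder:
Ladder weight 11.9×10 = 119 N acts at 3.495 m along the ladder; its horizontal arm is 3.495·cos70.6° = 1.161 m → τ = 138.2 N·m clockwise.
Window cleaner: 56.6×10 = 566 N at 6.07 m → arm 2.016 m → τ = 1141 N·m clockwise.
Wall normal N acts horizontally at the top; its moment arm is the height L sinθ = 6.99·sin70.6° = 6.593 m, counterclockwise.
Setting net torque to zero: N × 6.593 = 1279 → N = 194 N.
ΣFx = 0 ⇒ f = N_wall = 194 N. ΣFy = 0 ⇒ N_floor = 685 N.
μ_min = f / N_floor = 194 / 685 = 0.283.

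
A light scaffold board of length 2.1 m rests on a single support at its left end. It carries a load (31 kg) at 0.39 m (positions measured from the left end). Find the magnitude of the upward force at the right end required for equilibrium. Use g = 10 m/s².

Take moments about the left end.
Load: 31 × 10 = 310 N down at 0.39 m → arm 0.39 m, τ = 310 × 0.39 = 120.9 N·m clockwise.
Net moment of the loads = 120.9 N·m clockwise.
The upward force F acts at the right end, arm 2.1 m, giving F × 2.1 counterclockwise.
For rotational equilibrium, F × 2.1 = 120.9, so F = 120.9 / 2.1 = 57.6 N.

F ≈ 57.6 N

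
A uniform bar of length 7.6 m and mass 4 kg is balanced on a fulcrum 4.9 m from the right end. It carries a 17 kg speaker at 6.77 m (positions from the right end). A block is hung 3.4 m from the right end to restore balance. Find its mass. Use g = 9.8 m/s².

About the fulcrum (at 4.9 m from the right end):
Beam weight: 4 × 9.8 = 39.2 N down at 3.8 m → arm 1.1 m, τ = 39.2 × 1.1 = 43.12 N·m clockwise.
Speaker: 17 × 9.8 = 166.6 N down at 6.77 m → arm 1.87 m, τ = 166.6 × 1.87 = 311.5 N·m counterclockwise.
Net moment of known loads = 268.4 N·m counterclockwise.
An unknown mass m at 3.4 m has arm 1.5 m; its moment is m·g·1.5 clockwise.
For rotational equilibrium, m × 9.8 × 1.5 = 268.4, so m = 268.4 / (9.8 × 1.5) = 18.3 kg.

m ≈ 18.3 kg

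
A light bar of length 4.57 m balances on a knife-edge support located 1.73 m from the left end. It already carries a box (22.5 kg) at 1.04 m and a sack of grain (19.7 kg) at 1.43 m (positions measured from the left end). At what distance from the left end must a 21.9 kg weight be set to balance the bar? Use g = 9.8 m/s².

x ≈ 2.71 m from the left end

About the knife-edge support (at 1.73 m from the left end):
Box: 22.5 × 9.8 = 220.5 N down at 1.04 m → arm 0.69 m, τ = 220.5 × 0.69 = 152.1 N·m counterclockwise.
Sack of grain: 19.7 × 9.8 = 193.1 N down at 1.43 m → arm 0.3 m, τ = 193.1 × 0.3 = 57.93 N·m counterclockwise.
Net moment of existing loads = 210 N·m counterclockwise.
The weight weighs 21.9 × 9.8 = 214.6 N and must supply an equal clockwise moment, so its lever arm about the knife-edge support is 210 / 214.6 = 0.979 m.
That puts it at 1.73 + 0.979 = 2.71 m from the left end.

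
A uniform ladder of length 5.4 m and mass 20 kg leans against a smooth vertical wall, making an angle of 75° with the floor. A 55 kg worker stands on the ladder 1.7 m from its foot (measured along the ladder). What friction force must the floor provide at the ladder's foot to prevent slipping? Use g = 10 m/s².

f ≈ 73.2 N

Sum moments about the foot of the ladder (the floor normal and friction both act there and drop out).
Ladder weight 20×10 = 200 N acts at 2.7 m along the ladder; its horizontal arm is 2.7·cos75° = 0.6988 m → τ = 139.8 N·m clockwise.
Worker: 55×10 = 550 N at 1.7 m → arm 0.44 m → τ = 242 N·m clockwise.
Wall normal N acts horizontally at the top; its moment arm is the height L sinθ = 5.4·sin75° = 5.216 m, counterclockwise.
Setting net torque to zero: N × 5.216 = 381.8 → N = 73.2 N.
ΣFx = 0: friction at the foot balances the wall's push, so f = N_wall = 73.2 N.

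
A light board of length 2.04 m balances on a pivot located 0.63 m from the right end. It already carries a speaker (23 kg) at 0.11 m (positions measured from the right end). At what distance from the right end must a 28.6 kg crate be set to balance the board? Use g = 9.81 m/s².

x ≈ 1.05 m from the right end

Choose the pivot (at 0.63 m from the right end) as the axis so the support reaction has zero arm there.
Speaker: 23 × 9.81 = 225.6 N down at 0.11 m → arm 0.52 m, τ = 225.6 × 0.52 = 117.3 N·m clockwise.
Net moment of existing loads = 117.3 N·m clockwise.
The crate weighs 28.6 × 9.81 = 280.6 N and must supply an equal counterclockwise moment, so its lever arm about the pivot is 117.3 / 280.6 = 0.418 m.
That puts it at 0.63 + 0.418 = 1.05 m from the right end.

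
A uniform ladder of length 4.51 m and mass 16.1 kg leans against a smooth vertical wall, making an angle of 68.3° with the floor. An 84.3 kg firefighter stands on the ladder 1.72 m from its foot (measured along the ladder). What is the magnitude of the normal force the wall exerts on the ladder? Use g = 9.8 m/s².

N_wall ≈ 157 N

Taking torques about the foot of the ladder:
Ladder weight 16.1×9.8 = 157.8 N acts at 2.255 m along the ladder; its horizontal arm is 2.255·cos68.3° = 0.8338 m → τ = 131.6 N·m clockwise.
Firefighter: 84.3×9.8 = 826.1 N at 1.72 m → arm 0.636 m → τ = 525.4 N·m clockwise.
Wall normal N acts horizontally at the top; its moment arm is the height L sinθ = 4.51·sin68.3° = 4.19 m, counterclockwise.
For rotational equilibrium, N × 4.19 = 657, so N = 157 N.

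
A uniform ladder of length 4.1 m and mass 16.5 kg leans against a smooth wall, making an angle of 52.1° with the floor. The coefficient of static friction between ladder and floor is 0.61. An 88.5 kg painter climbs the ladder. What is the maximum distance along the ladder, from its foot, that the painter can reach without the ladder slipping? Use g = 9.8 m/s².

Choose the foot of the ladder as the axis so the floor normal and friction both act there and drop out.
Ladder weight 16.5×9.8 = 161.7 N acts at 2.05 m along the ladder; its horizontal arm is 2.05·cos52.1° = 1.259 m → τ = 203.6 N·m clockwise.
Painter weight 88.5×9.8 = 867.3 N at distance d → arm d·cos52.1° → τ = 867.3·d·0.6143 clockwise.
Wall normal N at the top has arm L sinθ = 3.235 m counterclockwise, so Στ = 0 gives N·3.235 = 203.6 + 532.8·d.
ΣFy = 0 ⇒ N_floor = 1029 N, so the maximum friction is μ_s·N_floor = 0.61×1029 = 627.7 N. ΣFx = 0 ⇒ N_wall = f, so at the slipping point N = 627.7 N.
Substituting: 627.7×3.235 = 203.6 + 532.8·d ⇒ d = (2031 − 203.6) / 532.8 = 3.43 m.

d ≈ 3.43 m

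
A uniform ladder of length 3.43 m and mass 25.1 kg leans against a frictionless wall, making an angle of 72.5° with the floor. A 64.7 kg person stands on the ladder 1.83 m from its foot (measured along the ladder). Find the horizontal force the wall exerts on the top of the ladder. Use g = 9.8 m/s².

N_wall ≈ 145 N

Choose the foot of the ladder as the axis so the floor normal and friction both act there and drop out.
Ladder weight 25.1×9.8 = 246 N acts at 1.715 m along the ladder; its horizontal arm is 1.715·cos72.5° = 0.5157 m → τ = 126.9 N·m clockwise.
Person: 64.7×9.8 = 634.1 N at 1.83 m → arm 0.5503 m → τ = 348.9 N·m clockwise.
Wall normal N acts horizontally at the top; its moment arm is the height L sinθ = 3.43·sin72.5° = 3.271 m, counterclockwise.
Setting net torque to zero: N × 3.271 = 475.8 → N = 145 N.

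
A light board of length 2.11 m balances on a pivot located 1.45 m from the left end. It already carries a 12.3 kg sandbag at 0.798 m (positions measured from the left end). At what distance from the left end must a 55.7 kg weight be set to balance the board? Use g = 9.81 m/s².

x ≈ 1.59 m from the left end

Taking torques about the pivot (at 1.45 m from the left end):
Sandbag: 12.3 × 9.81 = 120.7 N down at 0.798 m → arm 0.652 m, τ = 120.7 × 0.652 = 78.7 N·m counterclockwise.
Net moment of existing loads = 78.7 N·m counterclockwise.
The weight weighs 55.7 × 9.81 = 546.4 N and must supply an equal clockwise moment, so its lever arm about the pivot is 78.7 / 546.4 = 0.144 m.
That puts it at 1.45 + 0.144 = 1.59 m from the left end.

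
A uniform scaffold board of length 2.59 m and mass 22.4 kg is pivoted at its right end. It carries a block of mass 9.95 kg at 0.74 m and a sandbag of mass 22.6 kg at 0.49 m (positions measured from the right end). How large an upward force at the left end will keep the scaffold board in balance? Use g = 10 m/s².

F ≈ 183 N

Taking torques about the right end:
Beam weight: 22.4 × 10 = 224 N down at 1.295 m → arm 1.295 m, τ = 224 × 1.295 = 290.1 N·m counterclockwise.
Block: 9.95 × 10 = 99.5 N down at 0.74 m → arm 0.74 m, τ = 99.5 × 0.74 = 73.63 N·m counterclockwise.
Sandbag: 22.6 × 10 = 226 N down at 0.49 m → arm 0.49 m, τ = 226 × 0.49 = 110.7 N·m counterclockwise.
Net moment of the loads = 474.4 N·m counterclockwise.
The upward force F acts at the left end, arm 2.59 m, giving F × 2.59 clockwise.
Balancing moments: F × 2.59 = 474.4, giving F = 474.4 / 2.59 = 183 N.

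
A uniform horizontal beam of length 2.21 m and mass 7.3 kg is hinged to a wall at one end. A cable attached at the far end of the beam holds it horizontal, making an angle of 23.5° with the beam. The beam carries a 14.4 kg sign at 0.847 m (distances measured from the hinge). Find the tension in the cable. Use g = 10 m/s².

Take moments about the hinge.
Beam weight: 7.3 × 10 = 73 N down at 1.105 m → arm 1.105 m, τ = 73 × 1.105 = 80.66 N·m clockwise.
Sign: 14.4 × 10 = 144 N down at 0.847 m → arm 0.847 m, τ = 144 × 0.847 = 122 N·m clockwise.
Total clockwise load moment = 202.7 N·m.
The cable tension T acts at 2.21 m; only its component perpendicular to the beam, T sinθ, produces torque. sin 23.5° = 0.3987.
For rotational equilibrium, T × 2.21 × 0.3987 = 202.7, so T = 202.7 / 0.8811 = 230 N.

T ≈ 230 N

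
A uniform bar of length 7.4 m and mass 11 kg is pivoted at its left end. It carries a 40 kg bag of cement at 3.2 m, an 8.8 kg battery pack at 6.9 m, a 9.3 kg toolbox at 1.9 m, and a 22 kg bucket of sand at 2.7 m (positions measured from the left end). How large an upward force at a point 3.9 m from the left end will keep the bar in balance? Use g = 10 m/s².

F ≈ 786 N

Taking torques about the left end:
Beam weight: 11 × 10 = 110 N down at 3.7 m → arm 3.7 m, τ = 110 × 3.7 = 407 N·m clockwise.
Bag of cement: 40 × 10 = 400 N down at 3.2 m → arm 3.2 m, τ = 400 × 3.2 = 1280 N·m clockwise.
Battery pack: 8.8 × 10 = 88 N down at 6.9 m → arm 6.9 m, τ = 88 × 6.9 = 607.2 N·m clockwise.
Toolbox: 9.3 × 10 = 93 N down at 1.9 m → arm 1.9 m, τ = 93 × 1.9 = 176.7 N·m clockwise.
Bucket of sand: 22 × 10 = 220 N down at 2.7 m → arm 2.7 m, τ = 220 × 2.7 = 594 N·m clockwise.
Net moment of the loads = 3065 N·m clockwise.
The upward force F acts at a point 3.9 m from the left end, arm 3.9 m, giving F × 3.9 counterclockwise.
For rotational equilibrium, F × 3.9 = 3065, so F = 3065 / 3.9 = 786 N.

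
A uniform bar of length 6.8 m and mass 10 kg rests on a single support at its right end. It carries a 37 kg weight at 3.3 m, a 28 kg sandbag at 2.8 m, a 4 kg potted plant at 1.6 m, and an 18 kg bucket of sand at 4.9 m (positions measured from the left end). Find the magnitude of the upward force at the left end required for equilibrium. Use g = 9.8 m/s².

Taking torques about the right end:
Beam weight: 10 × 9.8 = 98 N down at 3.4 m → arm 3.4 m, τ = 98 × 3.4 = 333.2 N·m counterclockwise.
Weight: 37 × 9.8 = 362.6 N down at 3.3 m → arm 3.5 m, τ = 362.6 × 3.5 = 1269 N·m counterclockwise.
Sandbag: 28 × 9.8 = 274.4 N down at 2.8 m → arm 4 m, τ = 274.4 × 4 = 1098 N·m counterclockwise.
Potted plant: 4 × 9.8 = 39.2 N down at 1.6 m → arm 5.2 m, τ = 39.2 × 5.2 = 203.8 N·m counterclockwise.
Bucket of sand: 18 × 9.8 = 176.4 N down at 4.9 m → arm 1.9 m, τ = 176.4 × 1.9 = 335.2 N·m counterclockwise.
Net moment of the loads = 3239 N·m counterclockwise.
The upward force F acts at the left end, arm 6.8 m, giving F × 6.8 clockwise.
Setting net torque to zero: F × 6.8 = 3239 → F = 3239 / 6.8 = 476 N.

F ≈ 476 N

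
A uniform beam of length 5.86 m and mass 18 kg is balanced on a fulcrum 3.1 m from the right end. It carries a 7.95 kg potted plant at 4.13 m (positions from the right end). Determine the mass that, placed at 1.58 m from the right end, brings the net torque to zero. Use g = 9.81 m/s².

m ≈ 3.37 kg

Taking torques about the fulcrum (at 3.1 m from the right end):
Beam weight: 18 × 9.81 = 176.6 N down at 2.93 m → arm 0.17 m, τ = 176.6 × 0.17 = 30.02 N·m clockwise.
Potted plant: 7.95 × 9.81 = 77.99 N down at 4.13 m → arm 1.03 m, τ = 77.99 × 1.03 = 80.33 N·m counterclockwise.
Net moment of known loads = 50.31 N·m counterclockwise.
An unknown mass m at 1.58 m has arm 1.52 m; its moment is m·g·1.52 clockwise.
Setting net torque to zero: m × 9.81 × 1.52 = 50.31 → m = 50.31 / (9.81 × 1.52) = 3.37 kg.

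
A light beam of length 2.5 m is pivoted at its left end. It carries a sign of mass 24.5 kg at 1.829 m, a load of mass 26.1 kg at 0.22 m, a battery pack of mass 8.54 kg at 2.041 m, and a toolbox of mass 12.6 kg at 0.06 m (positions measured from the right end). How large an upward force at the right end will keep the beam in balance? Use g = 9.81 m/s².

Choose the left end as the axis so the unknown pivot reaction has zero arm there.
Sign: 24.5 × 9.81 = 240.3 N down at 1.829 m → arm 0.671 m, τ = 240.3 × 0.671 = 161.2 N·m clockwise.
Load: 26.1 × 9.81 = 256 N down at 0.22 m → arm 2.28 m, τ = 256 × 2.28 = 583.7 N·m clockwise.
Battery pack: 8.54 × 9.81 = 83.78 N down at 2.041 m → arm 0.459 m, τ = 83.78 × 0.459 = 38.46 N·m clockwise.
Toolbox: 12.6 × 9.81 = 123.6 N down at 0.06 m → arm 2.44 m, τ = 123.6 × 2.44 = 301.6 N·m clockwise.
Net moment of the loads = 1085 N·m clockwise.
The upward force F acts at the right end, arm 2.5 m, giving F × 2.5 counterclockwise.
Setting net torque to zero: F × 2.5 = 1085 → F = 1085 / 2.5 = 434 N.

F ≈ 434 N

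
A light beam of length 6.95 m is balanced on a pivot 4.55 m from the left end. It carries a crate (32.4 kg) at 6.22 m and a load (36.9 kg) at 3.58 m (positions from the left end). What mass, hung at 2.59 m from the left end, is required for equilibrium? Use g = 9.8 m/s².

m ≈ 9.34 kg

Choose the pivot (at 4.55 m from the left end) as the axis so the support reaction has zero arm there.
Crate: 32.4 × 9.8 = 317.5 N down at 6.22 m → arm 1.67 m, τ = 317.5 × 1.67 = 530.2 N·m clockwise.
Load: 36.9 × 9.8 = 361.6 N down at 3.58 m → arm 0.97 m, τ = 361.6 × 0.97 = 350.8 N·m counterclockwise.
Net moment of known loads = 179.4 N·m clockwise.
An unknown mass m at 2.59 m has arm 1.96 m; its moment is m·g·1.96 counterclockwise.
Στ = 0 ⇒ m × 9.8 × 1.96 = 179.4 ⇒ m = 179.4 / (9.8 × 1.96) = 9.34 kg.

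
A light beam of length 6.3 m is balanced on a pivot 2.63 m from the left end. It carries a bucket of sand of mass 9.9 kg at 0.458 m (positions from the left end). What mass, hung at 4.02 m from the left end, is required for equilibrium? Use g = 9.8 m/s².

m ≈ 15.5 kg

Sum moments about the pivot (at 2.63 m from the left end) (the support reaction has zero arm there).
Bucket of sand: 9.9 × 9.8 = 97.02 N down at 0.458 m → arm 2.172 m, τ = 97.02 × 2.172 = 210.7 N·m counterclockwise.
Net moment of known loads = 210.7 N·m counterclockwise.
An unknown mass m at 4.02 m has arm 1.39 m; its moment is m·g·1.39 clockwise.
For rotational equilibrium, m × 9.8 × 1.39 = 210.7, so m = 210.7 / (9.8 × 1.39) = 15.5 kg.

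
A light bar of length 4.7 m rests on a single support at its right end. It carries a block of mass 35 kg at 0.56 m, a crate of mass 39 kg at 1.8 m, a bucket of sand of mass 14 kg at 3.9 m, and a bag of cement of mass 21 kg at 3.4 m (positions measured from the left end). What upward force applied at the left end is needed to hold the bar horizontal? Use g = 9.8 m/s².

About the right end:
Block: 35 × 9.8 = 343 N down at 0.56 m → arm 4.14 m, τ = 343 × 4.14 = 1420 N·m counterclockwise.
Crate: 39 × 9.8 = 382.2 N down at 1.8 m → arm 2.9 m, τ = 382.2 × 2.9 = 1108 N·m counterclockwise.
Bucket of sand: 14 × 9.8 = 137.2 N down at 3.9 m → arm 0.8 m, τ = 137.2 × 0.8 = 109.8 N·m counterclockwise.
Bag of cement: 21 × 9.8 = 205.8 N down at 3.4 m → arm 1.3 m, τ = 205.8 × 1.3 = 267.5 N·m counterclockwise.
Net moment of the loads = 2905 N·m counterclockwise.
The upward force F acts at the left end, arm 4.7 m, giving F × 4.7 clockwise.
Setting net torque to zero: F × 4.7 = 2905 → F = 2905 / 4.7 = 618 N.

F ≈ 618 N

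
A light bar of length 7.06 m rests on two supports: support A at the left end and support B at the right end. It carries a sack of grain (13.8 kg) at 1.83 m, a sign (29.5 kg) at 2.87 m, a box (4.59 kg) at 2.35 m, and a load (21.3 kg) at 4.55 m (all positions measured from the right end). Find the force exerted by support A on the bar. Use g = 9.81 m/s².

R_A ≈ 302 N

Choose support B as the axis so its reaction then has zero moment arm.
Sack of grain: 13.8 × 9.81 = 135.4 N down at 1.83 m → arm 1.83 m, τ = 135.4 × 1.83 = 247.8 N·m counterclockwise.
Sign: 29.5 × 9.81 = 289.4 N down at 2.87 m → arm 2.87 m, τ = 289.4 × 2.87 = 830.6 N·m counterclockwise.
Box: 4.59 × 9.81 = 45.03 N down at 2.35 m → arm 2.35 m, τ = 45.03 × 2.35 = 105.8 N·m counterclockwise.
Load: 21.3 × 9.81 = 209 N down at 4.55 m → arm 4.55 m, τ = 209 × 4.55 = 950.9 N·m counterclockwise.
Net load moment about support B = 2135 N·m counterclockwise.
Reaction R at support A is upward at 7.06 m, arm 7.06 m → moment R × 7.06 clockwise.
For rotational equilibrium, R × 7.06 = 2135, so R = 302 N.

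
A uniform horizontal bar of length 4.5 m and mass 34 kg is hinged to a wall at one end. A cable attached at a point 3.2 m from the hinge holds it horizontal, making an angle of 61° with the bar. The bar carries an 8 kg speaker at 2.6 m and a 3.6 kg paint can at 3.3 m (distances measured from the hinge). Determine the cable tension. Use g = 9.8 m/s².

T ≈ 382 N

Taking torques about the hinge:
Beam weight: 34 × 9.8 = 333.2 N down at 2.25 m → arm 2.25 m, τ = 333.2 × 2.25 = 749.7 N·m clockwise.
Speaker: 8 × 9.8 = 78.4 N down at 2.6 m → arm 2.6 m, τ = 78.4 × 2.6 = 203.8 N·m clockwise.
Paint can: 3.6 × 9.8 = 35.28 N down at 3.3 m → arm 3.3 m, τ = 35.28 × 3.3 = 116.4 N·m clockwise.
Total clockwise load moment = 1070 N·m.
The cable tension T acts at 3.2 m; only its component perpendicular to the bar, T sinθ, produces torque. sin 61° = 0.8746.
Στ = 0 ⇒ T × 3.2 × 0.8746 = 1070 ⇒ T = 1070 / 2.799 = 382 N.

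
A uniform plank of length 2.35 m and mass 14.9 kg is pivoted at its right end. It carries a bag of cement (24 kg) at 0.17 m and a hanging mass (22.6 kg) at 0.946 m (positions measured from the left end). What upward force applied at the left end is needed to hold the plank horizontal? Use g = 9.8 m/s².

F ≈ 424 N

Take moments about the right end.
Beam weight: 14.9 × 9.8 = 146 N down at 1.175 m → arm 1.175 m, τ = 146 × 1.175 = 171.6 N·m counterclockwise.
Bag of cement: 24 × 9.8 = 235.2 N down at 0.17 m → arm 2.18 m, τ = 235.2 × 2.18 = 512.7 N·m counterclockwise.
Hanging mass: 22.6 × 9.8 = 221.5 N down at 0.946 m → arm 1.404 m, τ = 221.5 × 1.404 = 311 N·m counterclockwise.
Net moment of the loads = 995.3 N·m counterclockwise.
The upward force F acts at the left end, arm 2.35 m, giving F × 2.35 clockwise.
Setting net torque to zero: F × 2.35 = 995.3 → F = 995.3 / 2.35 = 424 N.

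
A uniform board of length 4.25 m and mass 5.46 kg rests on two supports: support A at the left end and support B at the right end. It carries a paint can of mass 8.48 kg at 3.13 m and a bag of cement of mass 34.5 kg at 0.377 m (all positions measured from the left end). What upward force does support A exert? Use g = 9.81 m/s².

R_A ≈ 357 N

Sum moments about support B (its reaction then has zero moment arm).
Beam weight: 5.46 × 9.81 = 53.56 N down at 2.125 m → arm 2.125 m, τ = 53.56 × 2.125 = 113.8 N·m counterclockwise.
Paint can: 8.48 × 9.81 = 83.19 N down at 3.13 m → arm 1.12 m, τ = 83.19 × 1.12 = 93.17 N·m counterclockwise.
Bag of cement: 34.5 × 9.81 = 338.4 N down at 0.377 m → arm 3.873 m, τ = 338.4 × 3.873 = 1311 N·m counterclockwise.
Net load moment about support B = 1518 N·m counterclockwise.
Reaction R at support A is upward at 0 m, arm 4.25 m → moment R × 4.25 clockwise.
Setting net torque to zero: R × 4.25 = 1518 → R = 357 N.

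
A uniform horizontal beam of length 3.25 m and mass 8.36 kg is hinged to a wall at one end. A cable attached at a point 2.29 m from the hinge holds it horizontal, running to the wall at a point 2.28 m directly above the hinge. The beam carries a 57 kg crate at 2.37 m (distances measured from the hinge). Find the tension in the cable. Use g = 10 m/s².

About the hinge:
Beam weight: 8.36 × 10 = 83.6 N down at 1.625 m → arm 1.625 m, τ = 83.6 × 1.625 = 135.8 N·m clockwise.
Crate: 57 × 10 = 570 N down at 2.37 m → arm 2.37 m, τ = 570 × 2.37 = 1351 N·m clockwise.
Total clockwise load moment = 1487 N·m.
The cable tension T acts at 2.29 m; only its component perpendicular to the beam, T sinθ, produces torque. sinθ = h/√(h²+d²) = 2.28/√(2.28²+2.29²) = 0.7056.
For rotational equilibrium, T × 2.29 × 0.7056 = 1487, so T = 1487 / 1.616 = 920 N.

T ≈ 920 N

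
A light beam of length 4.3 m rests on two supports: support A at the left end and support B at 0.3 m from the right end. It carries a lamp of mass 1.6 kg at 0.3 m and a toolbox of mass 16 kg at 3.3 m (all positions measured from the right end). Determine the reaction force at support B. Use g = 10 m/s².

Take moments about support A.
Lamp: 1.6 × 10 = 16 N down at 0.3 m → arm 4 m, τ = 16 × 4 = 64 N·m clockwise.
Toolbox: 16 × 10 = 160 N down at 3.3 m → arm 1 m, τ = 160 × 1 = 160 N·m clockwise.
Net load moment about support A = 224 N·m clockwise.
Reaction R at support B is upward at 0.3 m, arm 4 m → moment R × 4 counterclockwise.
For rotational equilibrium, R × 4 = 224, so R = 56 N.

R_B ≈ 56 N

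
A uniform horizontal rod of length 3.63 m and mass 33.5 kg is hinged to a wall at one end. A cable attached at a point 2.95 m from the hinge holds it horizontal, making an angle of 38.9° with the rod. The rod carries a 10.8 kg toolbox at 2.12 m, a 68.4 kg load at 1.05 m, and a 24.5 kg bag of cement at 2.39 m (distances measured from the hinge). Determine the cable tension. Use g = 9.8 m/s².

T ≈ 1130 N

Sum moments about the hinge (the unknown hinge reaction has zero arm there).
Beam weight: 33.5 × 9.8 = 328.3 N down at 1.815 m → arm 1.815 m, τ = 328.3 × 1.815 = 595.9 N·m clockwise.
Toolbox: 10.8 × 9.8 = 105.8 N down at 2.12 m → arm 2.12 m, τ = 105.8 × 2.12 = 224.3 N·m clockwise.
Load: 68.4 × 9.8 = 670.3 N down at 1.05 m → arm 1.05 m, τ = 670.3 × 1.05 = 703.8 N·m clockwise.
Bag of cement: 24.5 × 9.8 = 240.1 N down at 2.39 m → arm 2.39 m, τ = 240.1 × 2.39 = 573.8 N·m clockwise.
Total clockwise load moment = 2098 N·m.
The cable tension T acts at 2.95 m; only its component perpendicular to the rod, T sinθ, produces torque. sin 38.9° = 0.628.
Balancing moments: T × 2.95 × 0.628 = 2098, giving T = 2098 / 1.853 = 1130 N.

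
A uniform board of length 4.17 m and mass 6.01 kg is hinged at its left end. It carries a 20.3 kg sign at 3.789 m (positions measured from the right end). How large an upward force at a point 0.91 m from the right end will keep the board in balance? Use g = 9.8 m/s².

Sum moments about the left end (the unknown pivot reaction has zero arm there).
Beam weight: 6.01 × 9.8 = 58.9 N down at 2.085 m → arm 2.085 m, τ = 58.9 × 2.085 = 122.8 N·m clockwise.
Sign: 20.3 × 9.8 = 198.9 N down at 3.789 m → arm 0.381 m, τ = 198.9 × 0.381 = 75.78 N·m clockwise.
Net moment of the loads = 198.6 N·m clockwise.
The upward force F acts at a point 0.91 m from the right end, arm 3.26 m, giving F × 3.26 counterclockwise.
Setting net torque to zero: F × 3.26 = 198.6 → F = 198.6 / 3.26 = 60.9 N.

F ≈ 60.9 N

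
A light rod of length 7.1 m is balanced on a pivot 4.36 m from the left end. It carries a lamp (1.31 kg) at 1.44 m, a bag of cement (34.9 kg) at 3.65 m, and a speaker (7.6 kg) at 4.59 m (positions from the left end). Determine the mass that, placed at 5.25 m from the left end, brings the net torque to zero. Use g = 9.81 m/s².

m ≈ 30.2 kg

Taking torques about the pivot (at 4.36 m from the left end):
Lamp: 1.31 × 9.81 = 12.85 N down at 1.44 m → arm 2.92 m, τ = 12.85 × 2.92 = 37.52 N·m counterclockwise.
Bag of cement: 34.9 × 9.81 = 342.4 N down at 3.65 m → arm 0.71 m, τ = 342.4 × 0.71 = 243.1 N·m counterclockwise.
Speaker: 7.6 × 9.81 = 74.56 N down at 4.59 m → arm 0.23 m, τ = 74.56 × 0.23 = 17.15 N·m clockwise.
Net moment of known loads = 263.5 N·m counterclockwise.
An unknown mass m at 5.25 m has arm 0.89 m; its moment is m·g·0.89 clockwise.
For rotational equilibrium, m × 9.81 × 0.89 = 263.5, so m = 263.5 / (9.81 × 0.89) = 30.2 kg.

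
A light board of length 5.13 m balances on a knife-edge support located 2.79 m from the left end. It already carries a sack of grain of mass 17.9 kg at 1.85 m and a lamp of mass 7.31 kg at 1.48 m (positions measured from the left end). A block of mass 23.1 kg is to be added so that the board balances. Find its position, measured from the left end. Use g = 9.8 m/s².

x ≈ 3.93 m from the left end

Choose the knife-edge support (at 2.79 m from the left end) as the axis so the support reaction has zero arm there.
Sack of grain: 17.9 × 9.8 = 175.4 N down at 1.85 m → arm 0.94 m, τ = 175.4 × 0.94 = 164.9 N·m counterclockwise.
Lamp: 7.31 × 9.8 = 71.64 N down at 1.48 m → arm 1.31 m, τ = 71.64 × 1.31 = 93.85 N·m counterclockwise.
Net moment of existing loads = 258.8 N·m counterclockwise.
The block weighs 23.1 × 9.8 = 226.4 N and must supply an equal clockwise moment, so its lever arm about the knife-edge support is 258.8 / 226.4 = 1.14 m.
That puts it at 2.79 + 1.14 = 3.93 m from the left end.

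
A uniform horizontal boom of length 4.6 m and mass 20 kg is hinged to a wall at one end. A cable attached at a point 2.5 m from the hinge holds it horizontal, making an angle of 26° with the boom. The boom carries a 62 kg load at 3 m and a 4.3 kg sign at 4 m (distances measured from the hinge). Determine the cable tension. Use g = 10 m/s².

Taking torques about the hinge:
Beam weight: 20 × 10 = 200 N down at 2.3 m → arm 2.3 m, τ = 200 × 2.3 = 460 N·m clockwise.
Load: 62 × 10 = 620 N down at 3 m → arm 3 m, τ = 620 × 3 = 1860 N·m clockwise.
Sign: 4.3 × 10 = 43 N down at 4 m → arm 4 m, τ = 43 × 4 = 172 N·m clockwise.
Total clockwise load moment = 2492 N·m.
The cable tension T acts at 2.5 m; only its component perpendicular to the boom, T sinθ, produces torque. sin 26° = 0.4384.
Setting net torque to zero: T × 2.5 × 0.4384 = 2492 → T = 2492 / 1.096 = 2270 N.

T ≈ 2270 N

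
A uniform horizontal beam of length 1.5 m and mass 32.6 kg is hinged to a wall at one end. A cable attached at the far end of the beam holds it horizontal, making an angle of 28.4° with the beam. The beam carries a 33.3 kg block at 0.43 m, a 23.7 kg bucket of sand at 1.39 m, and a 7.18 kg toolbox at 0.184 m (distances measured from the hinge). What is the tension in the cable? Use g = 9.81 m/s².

Choose the hinge as the axis so the unknown hinge reaction has zero arm there.
Beam weight: 32.6 × 9.81 = 319.8 N down at 0.75 m → arm 0.75 m, τ = 319.8 × 0.75 = 239.9 N·m clockwise.
Block: 33.3 × 9.81 = 326.7 N down at 0.43 m → arm 0.43 m, τ = 326.7 × 0.43 = 140.5 N·m clockwise.
Bucket of sand: 23.7 × 9.81 = 232.5 N down at 1.39 m → arm 1.39 m, τ = 232.5 × 1.39 = 323.2 N·m clockwise.
Toolbox: 7.18 × 9.81 = 70.44 N down at 0.184 m → arm 0.184 m, τ = 70.44 × 0.184 = 12.96 N·m clockwise.
Total clockwise load moment = 716.6 N·m.
The cable tension T acts at 1.5 m; only its component perpendicular to the beam, T sinθ, produces torque. sin 28.4° = 0.4756.
Balancing moments: T × 1.5 × 0.4756 = 716.6, giving T = 716.6 / 0.7134 = 1000 N.

T ≈ 1000 N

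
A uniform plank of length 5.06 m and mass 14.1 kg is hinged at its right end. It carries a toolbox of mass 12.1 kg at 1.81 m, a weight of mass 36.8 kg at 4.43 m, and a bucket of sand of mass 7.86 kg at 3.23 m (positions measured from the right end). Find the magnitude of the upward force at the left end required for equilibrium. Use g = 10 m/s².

F ≈ 486 N

Choose the right end as the axis so the unknown pivot reaction has zero arm there.
Beam weight: 14.1 × 10 = 141 N down at 2.53 m → arm 2.53 m, τ = 141 × 2.53 = 356.7 N·m counterclockwise.
Toolbox: 12.1 × 10 = 121 N down at 1.81 m → arm 1.81 m, τ = 121 × 1.81 = 219 N·m counterclockwise.
Weight: 36.8 × 10 = 368 N down at 4.43 m → arm 4.43 m, τ = 368 × 4.43 = 1630 N·m counterclockwise.
Bucket of sand: 7.86 × 10 = 78.6 N down at 3.23 m → arm 3.23 m, τ = 78.6 × 3.23 = 253.9 N·m counterclockwise.
Net moment of the loads = 2460 N·m counterclockwise.
The upward force F acts at the left end, arm 5.06 m, giving F × 5.06 clockwise.
Balancing moments: F × 5.06 = 2460, giving F = 2460 / 5.06 = 486 N.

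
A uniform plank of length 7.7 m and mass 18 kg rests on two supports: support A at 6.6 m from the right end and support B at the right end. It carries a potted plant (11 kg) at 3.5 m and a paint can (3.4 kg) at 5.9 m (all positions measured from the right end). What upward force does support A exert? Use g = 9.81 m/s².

Take moments about support B.
Beam weight: 18 × 9.81 = 176.6 N down at 3.85 m → arm 3.85 m, τ = 176.6 × 3.85 = 679.9 N·m counterclockwise.
Potted plant: 11 × 9.81 = 107.9 N down at 3.5 m → arm 3.5 m, τ = 107.9 × 3.5 = 377.7 N·m counterclockwise.
Paint can: 3.4 × 9.81 = 33.35 N down at 5.9 m → arm 5.9 m, τ = 33.35 × 5.9 = 196.8 N·m counterclockwise.
Net load moment about support B = 1254 N·m counterclockwise.
Reaction R at support A is upward at 6.6 m, arm 6.6 m → moment R × 6.6 clockwise.
Στ = 0 ⇒ R × 6.6 = 1254 ⇒ R = 190 N.

R_A ≈ 190 N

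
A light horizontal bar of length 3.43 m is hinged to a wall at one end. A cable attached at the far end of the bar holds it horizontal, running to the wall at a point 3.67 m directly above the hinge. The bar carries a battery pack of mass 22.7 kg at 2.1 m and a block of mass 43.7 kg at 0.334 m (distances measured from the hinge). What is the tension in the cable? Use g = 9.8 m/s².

Sum moments about the hinge (the unknown hinge reaction has zero arm there).
Battery pack: 22.7 × 9.8 = 222.5 N down at 2.1 m → arm 2.1 m, τ = 222.5 × 2.1 = 467.2 N·m clockwise.
Block: 43.7 × 9.8 = 428.3 N down at 0.334 m → arm 0.334 m, τ = 428.3 × 0.334 = 143.1 N·m clockwise.
Total clockwise load moment = 610.3 N·m.
The cable tension T acts at 3.43 m; only its component perpendicular to the bar, T sinθ, produces torque. sinθ = h/√(h²+d²) = 3.67/√(3.67²+3.43²) = 0.7306.
Στ = 0 ⇒ T × 3.43 × 0.7306 = 610.3 ⇒ T = 610.3 / 2.506 = 244 N.

T ≈ 244 N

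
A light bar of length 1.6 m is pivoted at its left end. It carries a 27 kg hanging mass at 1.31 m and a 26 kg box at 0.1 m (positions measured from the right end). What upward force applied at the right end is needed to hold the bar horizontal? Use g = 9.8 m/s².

F ≈ 287 N

Choose the left end as the axis so the unknown pivot reaction has zero arm there.
Hanging mass: 27 × 9.8 = 264.6 N down at 1.31 m → arm 0.29 m, τ = 264.6 × 0.29 = 76.73 N·m clockwise.
Box: 26 × 9.8 = 254.8 N down at 0.1 m → arm 1.5 m, τ = 254.8 × 1.5 = 382.2 N·m clockwise.
Net moment of the loads = 458.9 N·m clockwise.
The upward force F acts at the right end, arm 1.6 m, giving F × 1.6 counterclockwise.
Στ = 0 ⇒ F × 1.6 = 458.9 ⇒ F = 458.9 / 1.6 = 287 N.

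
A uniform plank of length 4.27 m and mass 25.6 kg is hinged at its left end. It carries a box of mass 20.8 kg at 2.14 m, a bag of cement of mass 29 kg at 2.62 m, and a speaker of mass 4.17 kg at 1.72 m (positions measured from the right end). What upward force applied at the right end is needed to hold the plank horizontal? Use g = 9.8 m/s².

Take moments about the left end.
Beam weight: 25.6 × 9.8 = 250.9 N down at 2.135 m → arm 2.135 m, τ = 250.9 × 2.135 = 535.7 N·m clockwise.
Box: 20.8 × 9.8 = 203.8 N down at 2.14 m → arm 2.13 m, τ = 203.8 × 2.13 = 434.1 N·m clockwise.
Bag of cement: 29 × 9.8 = 284.2 N down at 2.62 m → arm 1.65 m, τ = 284.2 × 1.65 = 468.9 N·m clockwise.
Speaker: 4.17 × 9.8 = 40.87 N down at 1.72 m → arm 2.55 m, τ = 40.87 × 2.55 = 104.2 N·m clockwise.
Net moment of the loads = 1543 N·m clockwise.
The upward force F acts at the right end, arm 4.27 m, giving F × 4.27 counterclockwise.
Setting net torque to zero: F × 4.27 = 1543 → F = 1543 / 4.27 = 361 N.

F ≈ 361 N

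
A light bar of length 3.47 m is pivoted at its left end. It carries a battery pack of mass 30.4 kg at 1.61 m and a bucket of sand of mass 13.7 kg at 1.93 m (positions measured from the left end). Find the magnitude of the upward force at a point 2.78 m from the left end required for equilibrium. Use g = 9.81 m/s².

F ≈ 266 N

Taking torques about the left end:
Battery pack: 30.4 × 9.81 = 298.2 N down at 1.61 m → arm 1.61 m, τ = 298.2 × 1.61 = 480.1 N·m clockwise.
Bucket of sand: 13.7 × 9.81 = 134.4 N down at 1.93 m → arm 1.93 m, τ = 134.4 × 1.93 = 259.4 N·m clockwise.
Net moment of the loads = 739.5 N·m clockwise.
The upward force F acts at a point 2.78 m from the left end, arm 2.78 m, giving F × 2.78 counterclockwise.
Στ = 0 ⇒ F × 2.78 = 739.5 ⇒ F = 739.5 / 2.78 = 266 N.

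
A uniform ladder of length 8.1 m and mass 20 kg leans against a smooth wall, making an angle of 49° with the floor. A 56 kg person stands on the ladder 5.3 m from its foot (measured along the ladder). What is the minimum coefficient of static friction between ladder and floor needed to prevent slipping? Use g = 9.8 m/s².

Choose the foot of the ladder as the axis so the floor normal and friction both act there and drop out.
Ladder weight 20×9.8 = 196 N acts at 4.05 m along the ladder; its horizontal arm is 4.05·cos49° = 2.657 m → τ = 520.8 N·m clockwise.
Person: 56×9.8 = 548.8 N at 5.3 m → arm 3.477 m → τ = 1908 N·m clockwise.
Wall normal N acts horizontally at the top; its moment arm is the height L sinθ = 8.1·sin49° = 6.113 m, counterclockwise.
Balancing moments: N × 6.113 = 2429, giving N = 397.3 N.
ΣFx = 0 ⇒ f = N_wall = 397.3 N. ΣFy = 0 ⇒ N_floor = 744.8 N.
μ_min = f / N_floor = 397.3 / 744.8 = 0.533.

μ_min ≈ 0.533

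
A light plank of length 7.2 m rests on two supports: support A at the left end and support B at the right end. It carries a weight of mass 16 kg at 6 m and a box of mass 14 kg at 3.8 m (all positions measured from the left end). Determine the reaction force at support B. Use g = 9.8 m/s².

About support A:
Weight: 16 × 9.8 = 156.8 N down at 6 m → arm 6 m, τ = 156.8 × 6 = 940.8 N·m clockwise.
Box: 14 × 9.8 = 137.2 N down at 3.8 m → arm 3.8 m, τ = 137.2 × 3.8 = 521.4 N·m clockwise.
Net load moment about support A = 1462 N·m clockwise.
Reaction R at support B is upward at 7.2 m, arm 7.2 m → moment R × 7.2 counterclockwise.
For rotational equilibrium, R × 7.2 = 1462, so R = 203 N.

R_B ≈ 203 N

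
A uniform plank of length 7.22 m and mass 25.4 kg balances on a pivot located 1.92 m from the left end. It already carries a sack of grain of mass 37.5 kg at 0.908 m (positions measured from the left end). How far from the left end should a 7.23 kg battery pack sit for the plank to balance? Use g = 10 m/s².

x ≈ 1.23 m from the left end

Choose the pivot (at 1.92 m from the left end) as the axis so the support reaction has zero arm there.
Beam weight: 25.4 × 10 = 254 N down at 3.61 m → arm 1.69 m, τ = 254 × 1.69 = 429.3 N·m clockwise.
Sack of grain: 37.5 × 10 = 375 N down at 0.908 m → arm 1.012 m, τ = 375 × 1.012 = 379.5 N·m counterclockwise.
Net moment of existing loads = 49.8 N·m clockwise.
The battery pack weighs 7.23 × 10 = 72.3 N and must supply an equal counterclockwise moment, so its lever arm about the pivot is 49.8 / 72.3 = 0.689 m.
That puts it at 1.92 − 0.689 = 1.23 m from the left end.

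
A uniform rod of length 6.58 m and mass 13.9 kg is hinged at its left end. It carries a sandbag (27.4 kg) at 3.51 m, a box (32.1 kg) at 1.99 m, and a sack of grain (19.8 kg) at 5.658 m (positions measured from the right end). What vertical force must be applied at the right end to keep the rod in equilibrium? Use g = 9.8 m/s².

About the left end:
Beam weight: 13.9 × 9.8 = 136.2 N down at 3.29 m → arm 3.29 m, τ = 136.2 × 3.29 = 448.1 N·m clockwise.
Sandbag: 27.4 × 9.8 = 268.5 N down at 3.51 m → arm 3.07 m, τ = 268.5 × 3.07 = 824.3 N·m clockwise.
Box: 32.1 × 9.8 = 314.6 N down at 1.99 m → arm 4.59 m, τ = 314.6 × 4.59 = 1444 N·m clockwise.
Sack of grain: 19.8 × 9.8 = 194 N down at 5.658 m → arm 0.922 m, τ = 194 × 0.922 = 178.9 N·m clockwise.
Net moment of the loads = 2895 N·m clockwise.
The upward force F acts at the right end, arm 6.58 m, giving F × 6.58 counterclockwise.
Balancing moments: F × 6.58 = 2895, giving F = 2895 / 6.58 = 440 N.

F ≈ 440 N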